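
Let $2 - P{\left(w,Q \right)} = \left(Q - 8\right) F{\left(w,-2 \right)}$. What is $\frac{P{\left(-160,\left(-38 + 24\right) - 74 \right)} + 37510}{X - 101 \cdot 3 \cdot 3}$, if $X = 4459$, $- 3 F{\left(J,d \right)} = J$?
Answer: $\frac{21316}{1775} \approx 12.009$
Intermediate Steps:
$F{\left(J,d \right)} = - \frac{J}{3}$
$P{\left(w,Q \right)} = 2 + \frac{w \left(-8 + Q\right)}{3}$ ($P{\left(w,Q \right)} = 2 - \left(Q - 8\right) \left(- \frac{w}{3}\right) = 2 - \left(-8 + Q\right) \left(- \frac{w}{3}\right) = 2 - - \frac{w \left(-8 + Q\right)}{3} = 2 + \frac{w \left(-8 + Q\right)}{3}$)
$\frac{P{\left(-160,\left(-38 + 24\right) - 74 \right)} + 37510}{X - 101 \cdot 3 \cdot 3} = \frac{\left(2 - - \frac{1280}{3} + \frac{1}{3} \left(\left(-38 + 24\right) - 74\right) \left(-160\right)\right) + 37510}{4459 - 101 \cdot 3 \cdot 3} = \frac{\left(2 + \frac{1280}{3} + \frac{1}{3} \left(-14 - 74\right) \left(-160\right)\right) + 37510}{4459 - 909} = \frac{\left(2 + \frac{1280}{3} + \frac{1}{3} \left(-88\right) \left(-160\right)\right) + 37510}{4459 - 909} = \frac{\left(2 + \frac{1280}{3} + \frac{14080}{3}\right) + 37510}{3550} = \left(5122 + 37510\right) \frac{1}{3550} = 42632 \cdot \frac{1}{3550} = \frac{21316}{1775}$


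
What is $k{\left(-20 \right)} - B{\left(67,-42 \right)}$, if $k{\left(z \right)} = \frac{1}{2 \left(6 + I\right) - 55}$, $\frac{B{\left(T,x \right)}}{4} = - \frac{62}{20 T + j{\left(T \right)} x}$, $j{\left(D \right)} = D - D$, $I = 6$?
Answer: $\frac{1587}{10385} \approx 0.15282$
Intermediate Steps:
$j{\left(D \right)} = 0$
$B{\left(T,x \right)} = - \frac{62}{5 T}$ ($B{\left(T,x \right)} = 4 \left(- \frac{62}{20 T + 0 x}\right) = 4 \left(- \frac{62}{20 T + 0}\right) = 4 \left(- \frac{62}{20 T}\right) = 4 \left(- 62 \frac{1}{20 T}\right) = 4 \left(- \frac{31}{10 T}\right) = - \frac{62}{5 T}$)
$k{\left(z \right)} = - \frac{1}{31}$ ($k{\left(z \right)} = \frac{1}{2 \left(6 + 6\right) - 55} = \frac{1}{2 \cdot 12 - 55} = \frac{1}{24 - 55} = \frac{1}{-31} = - \frac{1}{31}$)
$k{\left(-20 \right)} - B{\left(67,-42 \right)} = - \frac{1}{31} - - \frac{62}{5 \cdot 67} = - \frac{1}{31} - \left(- \frac{62}{5}\right) \frac{1}{67} = - \frac{1}{31} - - \frac{62}{335} = - \frac{1}{31} + \frac{62}{335} = \frac{1587}{10385}$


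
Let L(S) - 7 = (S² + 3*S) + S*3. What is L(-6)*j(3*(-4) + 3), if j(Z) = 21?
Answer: 147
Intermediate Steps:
L(S) = 7 + S² + 6*S (L(S) = 7 + ((S² + 3*S) + S*3) = 7 + ((S² + 3*S) + 3*S) = 7 + (S² + 6*S) = 7 + S² + 6*S)
L(-6)*j(3*(-4) + 3) = (7 + (-6)² + 6*(-6))*21 = (7 + 36 - 36)*21 = 7*21 = 147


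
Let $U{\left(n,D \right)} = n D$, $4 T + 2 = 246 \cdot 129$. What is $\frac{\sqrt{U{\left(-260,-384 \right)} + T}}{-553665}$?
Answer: $- \frac{\sqrt{107773}}{553665} \approx -0.00059294$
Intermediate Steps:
$T = 7933$ ($T = - \frac{1}{2} + \frac{246 \cdot 129}{4} = - \frac{1}{2} + \frac{1}{4} \cdot 31734 = - \frac{1}{2} + \frac{15867}{2} = 7933$)
$U{\left(n,D \right)} = D n$
$\frac{\sqrt{U{\left(-260,-384 \right)} + T}}{-553665} = \frac{\sqrt{\left(-384\right) \left(-260\right) + 7933}}{-553665} = \sqrt{99840 + 7933} \left(- \frac{1}{553665}\right) = \sqrt{107773} \left(- \frac{1}{553665}\right) = - \frac{\sqrt{107773}}{553665}$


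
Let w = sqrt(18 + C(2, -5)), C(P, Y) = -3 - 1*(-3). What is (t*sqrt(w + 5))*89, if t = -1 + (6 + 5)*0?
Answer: -89*sqrt(5 + 3*sqrt(2)) ≈ -270.58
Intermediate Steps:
t = -1 (t = -1 + 11*0 = -1 + 0 = -1)
C(P, Y) = 0 (C(P, Y) = -3 + 3 = 0)
w = 3*sqrt(2) (w = sqrt(18 + 0) = sqrt(18) = 3*sqrt(2) ≈ 4.2426)
(t*sqrt(w + 5))*89 = -sqrt(3*sqrt(2) + 5)*89 = -sqrt(5 + 3*sqrt(2))*89 = -89*sqrt(5 + 3*sqrt(2))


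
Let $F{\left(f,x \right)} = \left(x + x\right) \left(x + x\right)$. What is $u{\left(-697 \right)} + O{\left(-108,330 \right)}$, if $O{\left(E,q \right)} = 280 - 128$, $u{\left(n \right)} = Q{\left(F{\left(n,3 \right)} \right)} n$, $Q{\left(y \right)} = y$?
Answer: $-24940$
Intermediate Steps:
$F{\left(f,x \right)} = 4 x^{2}$ ($F{\left(f,x \right)} = 2 x 2 x = 4 x^{2}$)
$u{\left(n \right)} = 36 n$ ($u{\left(n \right)} = 4 \cdot 3^{2} n = 4 \cdot 9 n = 36 n$)
$O{\left(E,q \right)} = 152$ ($O{\left(E,q \right)} = 280 - 128 = 152$)
$u{\left(-697 \right)} + O{\left(-108,330 \right)} = 36 \left(-697\right) + 152 = -25092 + 152 = -24940$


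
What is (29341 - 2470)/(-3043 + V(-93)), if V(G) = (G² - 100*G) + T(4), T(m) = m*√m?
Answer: 26871/14914 ≈ 1.8017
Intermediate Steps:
T(m) = m^(3/2)
V(G) = 8 + G² - 100*G (V(G) = (G² - 100*G) + 4^(3/2) = (G² - 100*G) + 8 = 8 + G² - 100*G)
(29341 - 2470)/(-3043 + V(-93)) = (29341 - 2470)/(-3043 + (8 + (-93)² - 100*(-93))) = 26871/(-3043 + (8 + 8649 + 9300)) = 26871/(-3043 + 17957) = 26871/14914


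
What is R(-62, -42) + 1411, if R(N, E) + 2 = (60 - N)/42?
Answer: 29650/21 ≈ 1411.9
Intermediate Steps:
R(N, E) = -4/7 - N/42 (R(N, E) = -2 + (60 - N)/42 = -2 + (60 - N)*(1/42) = -2 + (10/7 - N/42) = -4/7 - N/42)
R(-62, -42) + 1411 = (-4/7 - 1/42*(-62)) + 1411 = (-4/7 + 31/21) + 1411 = 19/21 + 1411 = 29650/21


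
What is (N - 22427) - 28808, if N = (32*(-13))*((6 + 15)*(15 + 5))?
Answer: -225955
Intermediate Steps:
N = -174720 (N = -8736*20 = -416*420 = -174720)
(N - 22427) - 28808 = (-174720 - 22427) - 28808 = -197147 - 28808 = -225955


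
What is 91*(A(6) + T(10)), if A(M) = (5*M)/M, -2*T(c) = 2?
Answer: 364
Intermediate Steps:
T(c) = -1 (T(c) = -1/2*2 = -1)
A(M) = 5
91*(A(6) + T(10)) = 91*(5 - 1) = 91*4 = 364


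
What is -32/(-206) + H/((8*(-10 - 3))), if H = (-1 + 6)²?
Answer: -911/10712 ≈ -0.085045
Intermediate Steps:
H = 25 (H = 5² = 25)
-32/(-206) + H/((8*(-10 - 3))) = -32/(-206) + 25/((8*(-10 - 3))) = -32*(-1/206) + 25/((8*(-13))) = 16/103 + 25/(-104) = 16/103 + 25*(-1/104) = 16/103 - 25/104 = -911/10712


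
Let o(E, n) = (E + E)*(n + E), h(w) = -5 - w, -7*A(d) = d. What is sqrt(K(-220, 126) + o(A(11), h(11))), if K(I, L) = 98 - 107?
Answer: sqrt(2265)/7 ≈ 6.7989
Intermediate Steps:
K(I, L) = -9
A(d) = -d/7
o(E, n) = 2*E*(E + n) (o(E, n) = (2*E)*(E + n) = 2*E*(E + n))
sqrt(K(-220, 126) + o(A(11), h(11))) = sqrt(-9 + 2*(-1/7*11)*(-1/7*11 + (-5 - 1*11))) = sqrt(-9 + 2*(-11/7)*(-11/7 + (-5 - 11))) = sqrt(-9 + 2*(-11/7)*(-11/7 - 16)) = sqrt(-9 + 2*(-11/7)*(-123/7)) = sqrt(-9 + 2706/49) = sqrt(2265/49) = sqrt(2265)/7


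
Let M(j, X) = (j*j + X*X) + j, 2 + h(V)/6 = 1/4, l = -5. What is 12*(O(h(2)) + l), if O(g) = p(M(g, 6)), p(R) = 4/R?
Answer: -10796/181 ≈ -59.646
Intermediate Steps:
h(V) = -21/2 (h(V) = -12 + 6/4 = -12 + 6*(1/4) = -12 + 3/2 = -21/2)
M(j, X) = j + X**2 + j**2 (M(j, X) = (j**2 + X**2) + j = (X**2 + j**2) + j = j + X**2 + j**2)
O(g) = 4/(36 + g + g**2) (O(g) = 4/(g + 6**2 + g**2) = 4/(g + 36 + g**2) = 4/(36 + g + g**2))
12*(O(h(2)) + l) = 12*(4/(36 - 21/2 + (-21/2)**2) - 5) = 12*(4/(36 - 21/2 + 441/4) - 5) = 12*(4/(543/4) - 5) = 12*(4*(4/543) - 5) = 12*(16/543 - 5) = 12*(-2699/543) = -10796/181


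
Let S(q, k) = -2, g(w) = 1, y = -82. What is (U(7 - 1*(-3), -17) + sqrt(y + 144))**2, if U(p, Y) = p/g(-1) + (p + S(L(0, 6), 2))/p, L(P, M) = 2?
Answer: 4466/25 + 108*sqrt(62)/5 ≈ 348.72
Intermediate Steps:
U(p, Y) = p + (-2 + p)/p (U(p, Y) = p/1 + (p - 2)/p = p*1 + (-2 + p)/p = p + (-2 + p)/p)
(U(7 - 1*(-3), -17) + sqrt(y + 144))**2 = ((1 + (7 - 1*(-3)) - 2/(7 - 1*(-3))) + sqrt(-82 + 144))**2 = ((1 + (7 + 3) - 2/(7 + 3)) + sqrt(62))**2 = ((1 + 10 - 2/10) + sqrt(62))**2 = ((1 + 10 - 2*1/10) + sqrt(62))**2 = ((1 + 10 - 1/5) + sqrt(62))**2 = (54/5 + sqrt(62))**2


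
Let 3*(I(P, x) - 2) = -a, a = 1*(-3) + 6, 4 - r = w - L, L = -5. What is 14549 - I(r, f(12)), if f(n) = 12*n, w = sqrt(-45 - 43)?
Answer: 14548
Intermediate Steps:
w = 2*I*sqrt(22) (w = sqrt(-88) = 2*I*sqrt(22) ≈ 9.3808*I)
r = -1 - 2*I*sqrt(22) (r = 4 - (2*I*sqrt(22) - 1*(-5)) = 4 - (2*I*sqrt(22) + 5) = 4 - (5 + 2*I*sqrt(22)) = 4 + (-5 - 2*I*sqrt(22)) = -1 - 2*I*sqrt(22) ≈ -1.0 - 9.3808*I)
a = 3 (a = -3 + 6 = 3)
I(P, x) = 1 (I(P, x) = 2 + (-1*3)/3 = 2 + (1/3)*(-3) = 2 - 1 = 1)
14549 - I(r, f(12)) = 14549 - 1*1 = 14549 - 1 = 14548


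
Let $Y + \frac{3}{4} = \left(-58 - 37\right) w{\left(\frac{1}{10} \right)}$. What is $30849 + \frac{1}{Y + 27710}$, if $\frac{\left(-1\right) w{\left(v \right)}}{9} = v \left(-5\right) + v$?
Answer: $\frac{3377009185}{109469} \approx 30849.0$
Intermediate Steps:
$w{\left(v \right)} = 36 v$ ($w{\left(v \right)} = - 9 \left(v \left(-5\right) + v\right) = - 9 \left(- 5 v + v\right) = - 9 \left(- 4 v\right) = 36 v$)
$Y = - \frac{1371}{4}$ ($Y = - \frac{3}{4} + \left(-58 - 37\right) \frac{36}{10} = - \frac{3}{4} - 95 \cdot 36 \cdot \frac{1}{10} = - \frac{3}{4} - 342 = - \frac{1371}{4} \approx -342.75$)
$30849 + \frac{1}{Y + 27710} = 30849 + \frac{1}{- \frac{1371}{4} + 27710} = 30849 + \frac{1}{\frac{109469}{4}} = 30849 + \frac{4}{109469} = \frac{3377009185}{109469}$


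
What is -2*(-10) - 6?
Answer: 14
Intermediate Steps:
-2*(-10) - 6 = 20 - 6 = 14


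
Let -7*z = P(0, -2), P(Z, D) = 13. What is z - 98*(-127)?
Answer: 87109/7 ≈ 12444.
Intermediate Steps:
z = -13/7 (z = -⅐*13 = -13/7 ≈ -1.8571)
z - 98*(-127) = -13/7 - 98*(-127) = -13/7 + 12446 = 87109/7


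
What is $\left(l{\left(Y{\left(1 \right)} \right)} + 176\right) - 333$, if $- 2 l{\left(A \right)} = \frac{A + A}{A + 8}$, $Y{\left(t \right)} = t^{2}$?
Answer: $- \frac{1414}{9} \approx -157.11$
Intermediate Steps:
$l{\left(A \right)} = - \frac{A}{8 + A}$ ($l{\left(A \right)} = - \frac{\left(A + A\right) \frac{1}{A + 8}}{2} = - \frac{2 A \frac{1}{8 + A}}{2} = - \frac{A}{8 + A}$)
$\left(l{\left(Y{\left(1 \right)} \right)} + 176\right) - 333 = \left(- \frac{1^{2}}{8 + 1^{2}} + 176\right) - 333 = \left(\left(-1\right) 1 \frac{1}{8 + 1} + 176\right) - 333 = \left(\left(-1\right) 1 \cdot \frac{1}{9} + 176\right) - 333 = \left(- \frac{1}{9} + 176\right) - 333 = \frac{1583}{9} - 333 = - \frac{1414}{9}$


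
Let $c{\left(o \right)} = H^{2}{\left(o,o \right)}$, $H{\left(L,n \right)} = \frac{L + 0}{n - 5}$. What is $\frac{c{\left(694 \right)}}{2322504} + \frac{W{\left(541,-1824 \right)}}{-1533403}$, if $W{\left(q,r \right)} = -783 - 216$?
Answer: $\frac{275544355512481}{422660080793622438} \approx 0.00065193$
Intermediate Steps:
$H{\left(L,n \right)} = \frac{L}{-5 + n}$
$c{\left(o \right)} = \frac{o^{2}}{\left(-5 + o\right)^{2}}$ ($c{\left(o \right)} = \left(\frac{o}{-5 + o}\right)^{2} = \frac{o^{2}}{\left(-5 + o\right)^{2}}$)
$W{\left(q,r \right)} = -999$
$\frac{c{\left(694 \right)}}{2322504} + \frac{W{\left(541,-1824 \right)}}{-1533403} = \frac{694^{2} \frac{1}{\left(-5 + 694\right)^{2}}}{2322504} - \frac{999}{-1533403} = \frac{481636}{474721} \cdot \frac{1}{2322504} - - \frac{999}{1533403} = 481636 \cdot \frac{1}{474721} \cdot \frac{1}{2322504} + \frac{999}{1533403} = \frac{481636}{474721} \cdot \frac{1}{2322504} + \frac{999}{1533403} = \frac{120409}{275635355346} + \frac{999}{1533403} = \frac{275544355512481}{422660080793622438}$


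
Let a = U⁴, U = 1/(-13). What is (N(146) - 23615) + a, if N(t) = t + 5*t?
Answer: -649448578/28561 ≈ -22739.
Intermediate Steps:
N(t) = 6*t
U = -1/13 ≈ -0.076923
a = 1/28561 (a = (-1/13)⁴ = 1/28561 ≈ 3.5013e-5)
(N(146) - 23615) + a = (6*146 - 23615) + 1/28561 = (876 - 23615) + 1/28561 = -22739 + 1/28561 = -649448578/28561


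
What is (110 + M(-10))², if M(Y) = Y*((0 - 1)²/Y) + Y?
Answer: 10201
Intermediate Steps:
M(Y) = 1 + Y (M(Y) = Y*((-1)²/Y) + Y = Y*(1/Y) + Y = Y/Y + Y = 1 + Y)
(110 + M(-10))² = (110 + (1 - 10))² = (110 - 9)² = 101² = 10201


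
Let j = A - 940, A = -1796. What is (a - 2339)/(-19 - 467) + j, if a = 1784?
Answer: -443047/162 ≈ -2734.9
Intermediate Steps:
j = -2736 (j = -1796 - 940 = -2736)
(a - 2339)/(-19 - 467) + j = (1784 - 2339)/(-19 - 467) - 2736 = -555/(-486) - 2736 = -555*(-1/486) - 2736 = 185/162 - 2736 = -443047/162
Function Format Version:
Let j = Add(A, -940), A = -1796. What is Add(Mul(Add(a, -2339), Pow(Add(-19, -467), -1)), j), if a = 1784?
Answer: Rational(-443047, 162) ≈ -2734.9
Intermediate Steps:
j = -2736 (j = Add(-1796, -940) = -2736)
Add(Mul(Add(a, -2339), Pow(Add(-19, -467), -1)), j) = Add(Mul(Add(1784, -2339), Pow(Add(-19, -467), -1)), -2736) = Add(Mul(-555, Pow(-486, -1)), -2736) = Add(Mul(-555, Rational(-1, 486)), -2736) = Add(Rational(185, 162), -2736) = Rational(-443047, 162)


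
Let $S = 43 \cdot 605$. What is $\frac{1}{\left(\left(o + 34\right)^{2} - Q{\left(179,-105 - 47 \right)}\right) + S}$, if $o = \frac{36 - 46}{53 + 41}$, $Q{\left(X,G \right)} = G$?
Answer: $\frac{2209}{60340552} \approx 3.6609 \cdot 10^{-5}$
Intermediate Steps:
$o = - \frac{5}{47}$ ($o = - \frac{10}{94} = \left(-10\right) \frac{1}{94} = - \frac{5}{47} \approx -0.10638$)
$S = 26015$
$\frac{1}{\left(\left(o + 34\right)^{2} - Q{\left(179,-105 - 47 \right)}\right) + S} = \frac{1}{\left(\left(- \frac{5}{47} + 34\right)^{2} - \left(-105 - 47\right)\right) + 26015} = \frac{1}{\left(\left(\frac{1593}{47}\right)^{2} - -152\right) + 26015} = \frac{1}{\left(\frac{2537649}{2209} + 152\right) + 26015} = \frac{1}{\frac{2873417}{2209} + 26015} = \frac{1}{\frac{60340552}{2209}} = \frac{2209}{60340552}$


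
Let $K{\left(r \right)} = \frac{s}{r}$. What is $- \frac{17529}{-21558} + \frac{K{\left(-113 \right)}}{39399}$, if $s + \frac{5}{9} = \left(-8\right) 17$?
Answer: $\frac{234130730663}{287934274638} \approx 0.81314$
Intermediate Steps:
$s = - \frac{1229}{9}$ ($s = - \frac{5}{9} - 136 = - \frac{1229}{9} \approx -136.56$)
$K{\left(r \right)} = - \frac{1229}{9 r}$
$- \frac{17529}{-21558} + \frac{K{\left(-113 \right)}}{39399} = - \frac{17529}{-21558} + \frac{\left(- \frac{1229}{9}\right) \frac{1}{-113}}{39399} = \left(-17529\right) \left(- \frac{1}{21558}\right) + \left(- \frac{1229}{9}\right) \left(- \frac{1}{113}\right) \frac{1}{39399} = \frac{5843}{7186} + \frac{1229}{1017} \cdot \frac{1}{39399} = \frac{5843}{7186} + \frac{1229}{40068783} = \frac{234130730663}{287934274638}$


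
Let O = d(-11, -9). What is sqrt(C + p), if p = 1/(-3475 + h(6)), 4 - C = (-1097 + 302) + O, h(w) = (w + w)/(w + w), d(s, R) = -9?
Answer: sqrt(1083498526)/1158 ≈ 28.425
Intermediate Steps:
h(w) = 1 (h(w) = (2*w)/((2*w)) = (2*w)*(1/(2*w)) = 1)
O = -9
C = 808 (C = 4 - ((-1097 + 302) - 9) = 4 - (-795 - 9) = 4 - 1*(-804) = 4 + 804 = 808)
p = -1/3474 (p = 1/(-3475 + 1) = 1/(-3474) = -1/3474 ≈ -0.00028785)
sqrt(C + p) = sqrt(808 - 1/3474) = sqrt(2806991/3474) = sqrt(1083498526)/1158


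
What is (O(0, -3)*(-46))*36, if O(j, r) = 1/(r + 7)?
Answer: -414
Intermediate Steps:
O(j, r) = 1/(7 + r)
(O(0, -3)*(-46))*36 = (-46/(7 - 3))*36 = (-46/4)*36 = ((¼)*(-46))*36 = -23/2*36 = -414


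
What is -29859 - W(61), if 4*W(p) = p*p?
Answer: -123157/4 ≈ -30789.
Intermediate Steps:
W(p) = p²/4 (W(p) = (p*p)/4 = p²/4)
-29859 - W(61) = -29859 - 61²/4 = -29859 - 3721/4 = -123157/4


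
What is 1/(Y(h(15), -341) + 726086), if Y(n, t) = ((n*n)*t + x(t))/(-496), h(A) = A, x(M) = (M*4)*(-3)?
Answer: 16/11619719 ≈ 1.3770e-6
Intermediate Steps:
x(M) = -12*M (x(M) = (4*M)*(-3) = -12*M)
Y(n, t) = 3*t/124 - t*n²/496 (Y(n, t) = ((n*n)*t - 12*t)/(-496) = (n²*t - 12*t)*(-1/496) = (t*n² - 12*t)*(-1/496) = (-12*t + t*n²)*(-1/496) = 3*t/124 - t*n²/496)
1/(Y(h(15), -341) + 726086) = 1/((1/496)*(-341)*(12 - 1*15²) + 726086) = 1/((1/496)*(-341)*(12 - 1*225) + 726086) = 1/((1/496)*(-341)*(12 - 225) + 726086) = 1/((1/496)*(-341)*(-213) + 726086) = 1/(2343/16 + 726086) = 1/(11619719/16) = 16/11619719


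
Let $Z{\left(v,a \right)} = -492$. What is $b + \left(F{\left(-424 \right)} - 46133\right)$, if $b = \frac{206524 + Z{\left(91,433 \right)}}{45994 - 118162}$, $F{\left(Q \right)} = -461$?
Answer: $- \frac{420350228}{9021} \approx -46597.0$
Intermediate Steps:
$b = - \frac{25754}{9021}$ ($b = \frac{206524 - 492}{45994 - 118162} = \frac{206032}{-72168} = 206032 \left(- \frac{1}{72168}\right) = - \frac{25754}{9021} \approx -2.8549$)
$b + \left(F{\left(-424 \right)} - 46133\right) = - \frac{25754}{9021} - 46594 = - \frac{420350228}{9021}$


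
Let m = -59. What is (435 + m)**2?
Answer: 141376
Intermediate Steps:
(435 + m)**2 = (435 - 59)**2 = 376**2 = 141376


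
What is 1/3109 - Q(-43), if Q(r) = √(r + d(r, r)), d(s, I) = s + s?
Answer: 1/3109 - I*√129 ≈ 0.00032165 - 11.358*I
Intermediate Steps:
d(s, I) = 2*s
Q(r) = √3*√r (Q(r) = √(r + 2*r) = √(3*r) = √3*√r)
1/3109 - Q(-43) = 1/3109 - √3*√(-43) = 1/3109 - √3*I*√43 = 1/3109 - I*√129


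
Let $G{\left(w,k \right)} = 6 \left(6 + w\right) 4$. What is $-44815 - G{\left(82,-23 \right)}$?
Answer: $-46927$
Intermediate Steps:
$G{\left(w,k \right)} = 144 + 24 w$ ($G{\left(w,k \right)} = \left(36 + 6 w\right) 4 = 144 + 24 w$)
$-44815 - G{\left(82,-23 \right)} = -44815 - \left(144 + 24 \cdot 82\right) = -44815 - \left(144 + 1968\right) = -44815 - 2112 = -46927$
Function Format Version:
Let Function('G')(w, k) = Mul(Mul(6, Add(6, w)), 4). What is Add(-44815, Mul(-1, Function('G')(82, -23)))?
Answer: -46927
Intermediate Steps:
Function('G')(w, k) = Add(144, Mul(24, w)) (Function('G')(w, k) = Mul(Add(36, Mul(6, w)), 4) = Add(144, Mul(24, w)))
Add(-44815, Mul(-1, Function('G')(82, -23))) = Add(-44815, Mul(-1, Add(144, Mul(24, 82)))) = Add(-44815, Mul(-1, Add(144, 1968))) = Add(-44815, Mul(-1, 2112)) = Add(-44815, -2112) = -46927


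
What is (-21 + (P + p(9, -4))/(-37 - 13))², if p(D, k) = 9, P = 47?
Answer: 305809/625 ≈ 489.29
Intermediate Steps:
(-21 + (P + p(9, -4))/(-37 - 13))² = (-21 + (47 + 9)/(-37 - 13))² = (-21 + 56/(-50))² = (-21 + 56*(-1/50))² = (-21 - 28/25)² = (-553/25)² = 305809/625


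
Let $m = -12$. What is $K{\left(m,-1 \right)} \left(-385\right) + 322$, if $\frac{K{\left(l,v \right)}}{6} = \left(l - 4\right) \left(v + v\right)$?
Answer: $-73598$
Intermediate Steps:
$K{\left(l,v \right)} = 12 v \left(-4 + l\right)$ ($K{\left(l,v \right)} = 6 \left(l - 4\right) \left(v + v\right) = 6 \left(-4 + l\right) 2 v = 6 \cdot 2 v \left(-4 + l\right) = 12 v \left(-4 + l\right)$)
$K{\left(m,-1 \right)} \left(-385\right) + 322 = 12 \left(-1\right) \left(-4 - 12\right) \left(-385\right) + 322 = 12 \left(-1\right) \left(-16\right) \left(-385\right) + 322 = 192 \left(-385\right) + 322 = -73920 + 322 = -73598$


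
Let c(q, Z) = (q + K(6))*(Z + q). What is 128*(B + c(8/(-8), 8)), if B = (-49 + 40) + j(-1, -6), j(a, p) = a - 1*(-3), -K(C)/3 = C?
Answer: -17920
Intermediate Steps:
K(C) = -3*C
c(q, Z) = (-18 + q)*(Z + q) (c(q, Z) = (q - 3*6)*(Z + q) = (q - 18)*(Z + q) = (-18 + q)*(Z + q))
j(a, p) = 3 + a (j(a, p) = a + 3 = 3 + a)
B = -7 (B = (-49 + 40) + (3 - 1) = -9 + 2 = -7)
128*(B + c(8/(-8), 8)) = 128*(-7 + ((8/(-8))² - 18*8 - 144/(-8) + 8*(8/(-8)))) = 128*(-7 + ((8*(-⅛))² - 144 - 144*(-1)/8 + 8*(8*(-⅛)))) = 128*(-7 + ((-1)² - 144 - 18*(-1) + 8*(-1))) = 128*(-7 + (1 - 144 + 18 - 8)) = 128*(-7 - 133) = 128*(-140) = -17920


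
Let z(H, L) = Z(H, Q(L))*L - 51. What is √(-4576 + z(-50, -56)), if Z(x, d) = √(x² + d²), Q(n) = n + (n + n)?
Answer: √(-4627 - 112*√7681) ≈ 120.18*I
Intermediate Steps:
Q(n) = 3*n (Q(n) = n + 2*n = 3*n)
Z(x, d) = √(d² + x²)
z(H, L) = -51 + L*√(H² + 9*L²) (z(H, L) = √((3*L)² + H²)*L - 51 = √(9*L² + H²)*L - 51 = √(H² + 9*L²)*L - 51 = L*√(H² + 9*L²) - 51 = -51 + L*√(H² + 9*L²))
√(-4576 + z(-50, -56)) = √(-4576 + (-51 - 56*√((-50)² + 9*(-56)²))) = √(-4576 + (-51 - 56*√(2500 + 9*3136))) = √(-4576 + (-51 - 56*√(2500 + 28224))) = √(-4576 + (-51 - 112*√7681)) = √(-4627 - 112*√7681)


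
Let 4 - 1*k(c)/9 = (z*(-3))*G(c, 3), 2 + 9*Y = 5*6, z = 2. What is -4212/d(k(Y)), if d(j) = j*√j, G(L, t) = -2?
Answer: -39*I*√2/8 ≈ -6.8943*I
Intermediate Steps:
Y = 28/9 (Y = -2/9 + (5*6)/9 = -2/9 + (⅑)*30 = -2/9 + 10/3 = 28/9 ≈ 3.1111)
k(c) = -72 (k(c) = 36 - 9*2*(-3)*(-2) = 36 - (-54)*(-2) = 36 - 9*12 = 36 - 108 = -72)
d(j) = j^(3/2)
-4212/d(k(Y)) = -4212*I*√2/864 = -39*I*√2/8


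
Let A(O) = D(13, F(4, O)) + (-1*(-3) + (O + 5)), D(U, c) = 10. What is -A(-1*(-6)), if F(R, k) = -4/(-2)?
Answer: -24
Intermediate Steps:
F(R, k) = 2 (F(R, k) = -4*(-1/2) = 2)
A(O) = 18 + O (A(O) = 10 + (-1*(-3) + (O + 5)) = 10 + (3 + (5 + O)) = 10 + (8 + O) = 18 + O)
-A(-1*(-6)) = -(18 - 1*(-6)) = -(18 + 6) = -1*24 = -24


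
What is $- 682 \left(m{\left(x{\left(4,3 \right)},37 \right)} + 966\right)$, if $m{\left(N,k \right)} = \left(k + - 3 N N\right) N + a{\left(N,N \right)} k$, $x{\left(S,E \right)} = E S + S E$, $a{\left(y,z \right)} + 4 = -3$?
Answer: $27196114$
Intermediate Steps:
$a{\left(y,z \right)} = -7$ ($a{\left(y,z \right)} = -4 - 3 = -7$)
$x{\left(S,E \right)} = 2 E S$ ($x{\left(S,E \right)} = E S + E S = 2 E S$)
$m{\left(N,k \right)} = - 7 k + N \left(k - 3 N^{2}\right)$ ($m{\left(N,k \right)} = \left(k + - 3 N N\right) N - 7 k = \left(k - 3 N^{2}\right) N - 7 k = N \left(k - 3 N^{2}\right) - 7 k = - 7 k + N \left(k - 3 N^{2}\right)$)
$- 682 \left(m{\left(x{\left(4,3 \right)},37 \right)} + 966\right) = - 682 \left(\left(\left(-7\right) 37 - 3 \left(2 \cdot 3 \cdot 4\right)^{3} + 2 \cdot 3 \cdot 4 \cdot 37\right) + 966\right) = - 682 \left(\left(-259 - 3 \cdot 24^{3} + 24 \cdot 37\right) + 966\right) = - 682 \left(\left(-259 - 41472 + 888\right) + 966\right) = - 682 \left(-40843 + 966\right) = \left(-682\right) \left(-39877\right) = 27196114$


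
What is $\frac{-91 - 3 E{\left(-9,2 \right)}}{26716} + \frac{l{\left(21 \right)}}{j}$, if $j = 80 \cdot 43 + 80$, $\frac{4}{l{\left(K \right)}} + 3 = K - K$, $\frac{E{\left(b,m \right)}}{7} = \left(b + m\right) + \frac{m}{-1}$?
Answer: $\frac{58001}{17632560} \approx 0.0032894$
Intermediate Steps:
$E{\left(b,m \right)} = 7 b$ ($E{\left(b,m \right)} = 7 \left(\left(b + m\right) + \frac{m}{-1}\right) = 7 \left(\left(b + m\right) + m \left(-1\right)\right) = 7 \left(\left(b + m\right) - m\right) = 7 b$)
$l{\left(K \right)} = - \frac{4}{3}$ ($l{\left(K \right)} = \frac{4}{-3 + \left(K - K\right)} = \frac{4}{-3 + 0} = \frac{4}{-3} = 4 \left(- \frac{1}{3}\right) = - \frac{4}{3}$)
$j = 3520$ ($j = 3440 + 80 = 3520$)
$\frac{-91 - 3 E{\left(-9,2 \right)}}{26716} + \frac{l{\left(21 \right)}}{j} = \frac{-91 - 3 \cdot 7 \left(-9\right)}{26716} - \frac{4}{3 \cdot 3520} = \left(-91 - -189\right) \frac{1}{26716} - \frac{1}{2640} = \left(-91 + 189\right) \frac{1}{26716} - \frac{1}{2640} = 98 \cdot \frac{1}{26716} - \frac{1}{2640} = \frac{49}{13358} - \frac{1}{2640} = \frac{58001}{17632560}$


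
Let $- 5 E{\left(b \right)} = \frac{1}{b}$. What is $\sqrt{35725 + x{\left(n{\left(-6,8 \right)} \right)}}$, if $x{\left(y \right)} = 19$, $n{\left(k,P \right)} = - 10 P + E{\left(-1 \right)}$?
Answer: $4 \sqrt{2234} \approx 189.06$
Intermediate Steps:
$E{\left(b \right)} = - \frac{1}{5 b}$
$n{\left(k,P \right)} = \frac{1}{5} - 10 P$ ($n{\left(k,P \right)} = - 10 P - \frac{1}{5 \left(-1\right)} = - 10 P - - \frac{1}{5} = - 10 P + \frac{1}{5} = \frac{1}{5} - 10 P$)
$\sqrt{35725 + x{\left(n{\left(-6,8 \right)} \right)}} = \sqrt{35725 + 19} = \sqrt{35744} = 4 \sqrt{2234}$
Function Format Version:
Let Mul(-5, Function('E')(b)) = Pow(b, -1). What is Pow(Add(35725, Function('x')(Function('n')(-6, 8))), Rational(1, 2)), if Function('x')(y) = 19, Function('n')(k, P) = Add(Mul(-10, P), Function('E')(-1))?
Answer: Mul(4, Pow(2234, Rational(1, 2))) ≈ 189.06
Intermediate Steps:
Function('E')(b) = Mul(Rational(-1, 5), Pow(b, -1))
Function('n')(k, P) = Add(Rational(1, 5), Mul(-10, P)) (Function('n')(k, P) = Add(Mul(-10, P), Mul(Rational(-1, 5), Pow(-1, -1))) = Add(Mul(-10, P), Mul(Rational(-1, 5), -1)) = Add(Mul(-10, P), Rational(1, 5)) = Add(Rational(1, 5), Mul(-10, P)))
Pow(Add(35725, Function('x')(Function('n')(-6, 8))), Rational(1, 2)) = Pow(Add(35725, 19), Rational(1, 2)) = Pow(35744, Rational(1, 2)) = Mul(4, Pow(2234, Rational(1, 2)))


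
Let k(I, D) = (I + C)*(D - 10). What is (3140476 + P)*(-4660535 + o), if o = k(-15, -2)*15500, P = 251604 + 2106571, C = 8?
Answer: -18467411836285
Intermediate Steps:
P = 2358175
k(I, D) = (-10 + D)*(8 + I) (k(I, D) = (I + 8)*(D - 10) = (8 + I)*(-10 + D) = (-10 + D)*(8 + I))
o = 1302000 (o = (-80 - 10*(-15) + 8*(-2) - 2*(-15))*15500 = (-80 + 150 - 16 + 30)*15500 = 84*15500 = 1302000)
(3140476 + P)*(-4660535 + o) = (3140476 + 2358175)*(-4660535 + 1302000) = 5498651*(-3358535) = -18467411836285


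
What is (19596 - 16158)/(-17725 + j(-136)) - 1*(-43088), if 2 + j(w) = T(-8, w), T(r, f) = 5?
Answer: 381801049/8861 ≈ 43088.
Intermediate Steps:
j(w) = 3 (j(w) = -2 + 5 = 3)
(19596 - 16158)/(-17725 + j(-136)) - 1*(-43088) = (19596 - 16158)/(-17725 + 3) - 1*(-43088) = 3438/(-17722) + 43088 = 3438*(-1/17722) + 43088 = -1719/8861 + 43088 = 381801049/8861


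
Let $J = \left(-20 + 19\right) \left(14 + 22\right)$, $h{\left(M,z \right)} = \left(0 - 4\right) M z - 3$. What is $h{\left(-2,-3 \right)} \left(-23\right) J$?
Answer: $-22356$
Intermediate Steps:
$h{\left(M,z \right)} = -3 - 4 M z$ ($h{\left(M,z \right)} = - 4 M z - 3 = -3 - 4 M z$)
$J = -36$ ($J = \left(-1\right) 36 = -36$)
$h{\left(-2,-3 \right)} \left(-23\right) J = \left(-3 - \left(-8\right) \left(-3\right)\right) \left(-23\right) \left(-36\right) = \left(-3 - 24\right) \left(-23\right) \left(-36\right) = \left(-27\right) \left(-23\right) \left(-36\right) = 621 \left(-36\right) = -22356$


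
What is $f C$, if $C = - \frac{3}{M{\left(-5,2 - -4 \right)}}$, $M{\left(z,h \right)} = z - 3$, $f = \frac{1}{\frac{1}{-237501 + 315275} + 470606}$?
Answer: $\frac{116661}{146403644180} \approx 7.9684 \cdot 10^{-7}$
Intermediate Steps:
$f = \frac{77774}{36600911045}$ ($f = \frac{1}{\frac{1}{77774} + 470606} = \frac{1}{\frac{36600911045}{77774}} = \frac{77774}{36600911045} \approx 2.1249 \cdot 10^{-6}$)
$M{\left(z,h \right)} = -3 + z$ ($M{\left(z,h \right)} = z - 3 = -3 + z$)
$C = \frac{3}{8}$ ($C = - \frac{3}{-3 - 5} = - \frac{3}{-8} = \left(-3\right) \left(- \frac{1}{8}\right) = \frac{3}{8} \approx 0.375$)
$f C = \frac{77774}{36600911045} \cdot \frac{3}{8} = \frac{116661}{146403644180}$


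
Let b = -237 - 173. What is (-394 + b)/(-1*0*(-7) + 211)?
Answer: -804/211 ≈ -3.8104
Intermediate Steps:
b = -410
(-394 + b)/(-1*0*(-7) + 211) = (-394 - 410)/(-1*0*(-7) + 211) = -804/(0*(-7) + 211) = -804/(0 + 211) = -804/211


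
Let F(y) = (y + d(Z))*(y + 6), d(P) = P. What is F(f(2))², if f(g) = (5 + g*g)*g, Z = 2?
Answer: 230400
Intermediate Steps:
f(g) = g*(5 + g²) (f(g) = (5 + g²)*g = g*(5 + g²))
F(y) = (2 + y)*(6 + y) (F(y) = (y + 2)*(y + 6) = (2 + y)*(6 + y))
F(f(2))² = (12 + (2*(5 + 2²))² + 8*(2*(5 + 2²)))² = (12 + (2*(5 + 4))² + 8*(2*(5 + 4)))² = (12 + (2*9)² + 8*(2*9))² = (12 + 18² + 8*18)² = (12 + 324 + 144)² = 480² = 230400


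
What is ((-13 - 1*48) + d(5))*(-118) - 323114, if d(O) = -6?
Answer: -315208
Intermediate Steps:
((-13 - 1*48) + d(5))*(-118) - 323114 = ((-13 - 1*48) - 6)*(-118) - 323114 = ((-13 - 48) - 6)*(-118) - 323114 = (-61 - 6)*(-118) - 323114 = -67*(-118) - 323114 = 7906 - 323114 = -315208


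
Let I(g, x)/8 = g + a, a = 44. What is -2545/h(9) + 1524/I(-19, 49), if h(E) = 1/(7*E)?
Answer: -8016369/50 ≈ -1.6033e+5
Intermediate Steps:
h(E) = 1/(7*E)
I(g, x) = 352 + 8*g (I(g, x) = 8*(g + 44) = 8*(44 + g) = 352 + 8*g)
-2545/h(9) + 1524/I(-19, 49) = -2545/((⅐)/9) + 1524/(352 + 8*(-19)) = -2545/((⅐)*(⅑)) + 1524/(352 - 152) = -2545/1/63 + 1524/200 = -2545*63 + 1524*(1/200) = -160335 + 381/50 = -8016369/50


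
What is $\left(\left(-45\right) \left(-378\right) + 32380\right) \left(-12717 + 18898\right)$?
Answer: $305279590$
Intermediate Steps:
$\left(\left(-45\right) \left(-378\right) + 32380\right) \left(-12717 + 18898\right) = \left(17010 + 32380\right) 6181 = 49390 \cdot 6181 = 305279590$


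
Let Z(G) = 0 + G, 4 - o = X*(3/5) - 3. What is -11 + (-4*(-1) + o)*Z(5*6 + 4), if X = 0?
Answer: 363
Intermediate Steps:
o = 7 (o = 4 - (0*(3/5) - 3) = 4 - (0*(3*(⅕)) - 3) = 4 - (0*(⅗) - 3) = 4 - (0 - 3) = 4 - 1*(-3) = 4 + 3 = 7)
Z(G) = G
-11 + (-4*(-1) + o)*Z(5*6 + 4) = -11 + (-4*(-1) + 7)*(5*6 + 4) = -11 + (4 + 7)*(30 + 4) = -11 + 11*34 = -11 + 374 = 363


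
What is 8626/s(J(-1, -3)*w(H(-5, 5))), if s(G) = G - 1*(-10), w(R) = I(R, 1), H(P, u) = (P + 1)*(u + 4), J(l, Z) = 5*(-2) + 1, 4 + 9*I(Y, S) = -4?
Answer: 4313/9 ≈ 479.22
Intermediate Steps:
I(Y, S) = -8/9 (I(Y, S) = -4/9 + (1/9)*(-4) = -4/9 - 4/9 = -8/9)
J(l, Z) = -9 (J(l, Z) = -10 + 1 = -9)
H(P, u) = (1 + P)*(4 + u)
w(R) = -8/9
s(G) = 10 + G (s(G) = G + 10 = 10 + G)
8626/s(J(-1, -3)*w(H(-5, 5))) = 8626/(10 - 9*(-8/9)) = 8626/(10 + 8) = 8626/18 = 8626*(1/18) = 4313/9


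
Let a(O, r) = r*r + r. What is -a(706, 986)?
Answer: -973182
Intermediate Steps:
a(O, r) = r + r² (a(O, r) = r² + r = r + r²)
-a(706, 986) = -986*(1 + 986) = -986*987 = -1*973182 = -973182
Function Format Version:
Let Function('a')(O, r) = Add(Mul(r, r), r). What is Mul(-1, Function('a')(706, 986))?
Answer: -973182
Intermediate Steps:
Function('a')(O, r) = Add(r, Pow(r, 2)) (Function('a')(O, r) = Add(Pow(r, 2), r) = Add(r, Pow(r, 2)))
Mul(-1, Function('a')(706, 986)) = Mul(-1, Mul(986, Add(1, 986))) = Mul(-1, Mul(986, 987)) = Mul(-1, 973182) = -973182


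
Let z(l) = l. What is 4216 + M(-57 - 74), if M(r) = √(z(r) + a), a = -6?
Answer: 4216 + I*√137 ≈ 4216.0 + 11.705*I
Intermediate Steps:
M(r) = √(-6 + r) (M(r) = √(r - 6) = √(-6 + r))
4216 + M(-57 - 74) = 4216 + √(-6 + (-57 - 74)) = 4216 + √(-6 - 131) = 4216 + √(-137) = 4216 + I*√137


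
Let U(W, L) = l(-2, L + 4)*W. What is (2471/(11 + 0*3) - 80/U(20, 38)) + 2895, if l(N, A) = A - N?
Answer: 34315/11 ≈ 3119.5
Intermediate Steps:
U(W, L) = W*(6 + L) (U(W, L) = ((L + 4) - 1*(-2))*W = ((4 + L) + 2)*W = (6 + L)*W = W*(6 + L))
(2471/(11 + 0*3) - 80/U(20, 38)) + 2895 = (2471/(11 + 0*3) - 80*1/(20*(6 + 38))) + 2895 = (2471/(11 + 0) - 80/(20*44)) + 2895 = (2471/11 - 80/880) + 2895 = (2471*(1/11) - 80*1/880) + 2895 = (2471/11 - 1/11) + 2895 = 2470/11 + 2895 = 34315/11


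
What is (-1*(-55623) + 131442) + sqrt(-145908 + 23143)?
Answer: 187065 + I*sqrt(122765) ≈ 1.8707e+5 + 350.38*I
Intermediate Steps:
(-1*(-55623) + 131442) + sqrt(-145908 + 23143) = (55623 + 131442) + sqrt(-122765) = 187065 + I*sqrt(122765)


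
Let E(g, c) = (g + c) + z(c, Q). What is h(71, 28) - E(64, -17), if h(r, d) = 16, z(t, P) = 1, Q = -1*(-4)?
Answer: -32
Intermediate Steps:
Q = 4
E(g, c) = 1 + c + g (E(g, c) = (g + c) + 1 = (c + g) + 1 = 1 + c + g)
h(71, 28) - E(64, -17) = 16 - (1 - 17 + 64) = 16 - 1*48 = 16 - 48 = -32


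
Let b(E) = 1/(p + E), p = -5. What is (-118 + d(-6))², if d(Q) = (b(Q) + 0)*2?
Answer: 1690000/121 ≈ 13967.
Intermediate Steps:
b(E) = 1/(-5 + E)
d(Q) = 2/(-5 + Q) (d(Q) = (1/(-5 + Q) + 0)*2 = 2/(-5 + Q))
(-118 + d(-6))² = (-118 + 2/(-5 - 6))² = (-118 + 2/(-11))² = (-118 + 2*(-1/11))² = (-118 - 2/11)² = (-1300/11)² = 1690000/121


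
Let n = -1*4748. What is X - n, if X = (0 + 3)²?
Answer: 4757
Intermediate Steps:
X = 9 (X = 3² = 9)
n = -4748
X - n = 9 - 1*(-4748) = 9 + 4748 = 4757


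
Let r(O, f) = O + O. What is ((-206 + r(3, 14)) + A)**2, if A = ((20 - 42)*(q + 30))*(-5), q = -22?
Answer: 462400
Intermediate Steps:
r(O, f) = 2*O
A = 880 (A = ((20 - 42)*(-22 + 30))*(-5) = -22*8*(-5) = -176*(-5) = 880)
((-206 + r(3, 14)) + A)**2 = ((-206 + 2*3) + 880)**2 = ((-206 + 6) + 880)**2 = (-200 + 880)**2 = 680**2 = 462400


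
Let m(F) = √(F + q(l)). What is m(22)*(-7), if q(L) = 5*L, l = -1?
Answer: -7*√17 ≈ -28.862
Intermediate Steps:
m(F) = √(-5 + F) (m(F) = √(F + 5*(-1)) = √(F - 5) = √(-5 + F))
m(22)*(-7) = √(-5 + 22)*(-7) = √17*(-7) = -7*√17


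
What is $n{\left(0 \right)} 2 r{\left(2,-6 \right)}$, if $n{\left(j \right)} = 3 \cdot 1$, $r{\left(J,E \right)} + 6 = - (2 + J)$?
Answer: $-60$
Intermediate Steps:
$r{\left(J,E \right)} = -8 - J$ ($r{\left(J,E \right)} = -6 - \left(2 + J\right) = -8 - J$)
$n{\left(j \right)} = 3$
$n{\left(0 \right)} 2 r{\left(2,-6 \right)} = 3 \cdot 2 \left(-8 - 2\right) = 6 \left(-8 - 2\right) = 6 \left(-10\right) = -60$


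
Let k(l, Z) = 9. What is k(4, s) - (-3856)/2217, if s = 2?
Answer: 23809/2217 ≈ 10.739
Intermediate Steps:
k(4, s) - (-3856)/2217 = 9 - (-3856)/2217 = 9 - 1*(-3856/2217) = 9 + 3856/2217 = 23809/2217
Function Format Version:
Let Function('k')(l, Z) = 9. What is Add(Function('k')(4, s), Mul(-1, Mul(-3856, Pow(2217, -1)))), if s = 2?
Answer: Rational(23809, 2217) ≈ 10.739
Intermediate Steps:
Add(Function('k')(4, s), Mul(-1, Mul(-3856, Pow(2217, -1)))) = Add(9, Mul(-1, Mul(-3856, Pow(2217, -1)))) = Add(9, Mul(-1, Mul(-3856, Rational(1, 2217)))) = Add(9, Mul(-1, Rational(-3856, 2217))) = Add(9, Rational(3856, 2217)) = Rational(23809, 2217)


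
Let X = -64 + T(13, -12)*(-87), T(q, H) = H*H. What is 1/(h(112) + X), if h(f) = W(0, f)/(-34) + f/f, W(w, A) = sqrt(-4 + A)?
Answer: -404311/5090679798 + 17*sqrt(3)/15272039394 ≈ -7.9420e-5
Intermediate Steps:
T(q, H) = H**2
X = -12592 (X = -64 + (-12)**2*(-87) = -64 + 144*(-87) = -64 - 12528 = -12592)
h(f) = 1 - sqrt(-4 + f)/34 (h(f) = sqrt(-4 + f)/(-34) + f/f = sqrt(-4 + f)*(-1/34) + 1 = -sqrt(-4 + f)/34 + 1 = 1 - sqrt(-4 + f)/34)
1/(h(112) + X) = 1/((1 - sqrt(-4 + 112)/34) - 12592) = 1/((1 - 3*sqrt(3)/17) - 12592) = 1/(-12591 - 3*sqrt(3)/17)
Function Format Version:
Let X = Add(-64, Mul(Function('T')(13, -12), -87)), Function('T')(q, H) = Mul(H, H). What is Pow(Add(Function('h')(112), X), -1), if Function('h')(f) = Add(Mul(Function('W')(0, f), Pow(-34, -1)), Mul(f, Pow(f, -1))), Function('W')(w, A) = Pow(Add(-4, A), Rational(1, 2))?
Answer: Add(Rational(-404311, 5090679798), Mul(Rational(17, 15272039394), Pow(3, Rational(1, 2)))) ≈ -7.9420e-5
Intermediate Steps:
Function('T')(q, H) = Pow(H, 2)
X = -12592 (X = Add(-64, Mul(Pow(-12, 2), -87)) = Add(-64, Mul(144, -87)) = Add(-64, -12528) = -12592)
Function('h')(f) = Add(1, Mul(Rational(-1, 34), Pow(Add(-4, f), Rational(1, 2)))) (Function('h')(f) = Add(Mul(Pow(Add(-4, f), Rational(1, 2)), Pow(-34, -1)), Mul(f, Pow(f, -1))) = Add(Mul(Pow(Add(-4, f), Rational(1, 2)), Rational(-1, 34)), 1) = Add(Mul(Rational(-1, 34), Pow(Add(-4, f), Rational(1, 2))), 1) = Add(1, Mul(Rational(-1, 34), Pow(Add(-4, f), Rational(1, 2)))))
Pow(Add(Function('h')(112), X), -1) = Pow(Add(Add(1, Mul(Rational(-1, 34), Pow(Add(-4, 112), Rational(1, 2)))), -12592), -1) = Pow(Add(Add(1, Mul(Rational(-1, 34), Pow(108, Rational(1, 2)))), -12592), -1) = Pow(Add(Add(1, Mul(Rational(-1, 34), Mul(6, Pow(3, Rational(1, 2))))), -12592), -1) = Pow(Add(Add(1, Mul(Rational(-3, 17), Pow(3, Rational(1, 2)))), -12592), -1) = Pow(Add(-12591, Mul(Rational(-3, 17), Pow(3, Rational(1, 2)))), -1)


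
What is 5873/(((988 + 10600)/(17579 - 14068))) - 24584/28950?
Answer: 298333551229/167736300 ≈ 1778.6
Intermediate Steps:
5873/(((988 + 10600)/(17579 - 14068))) - 24584/28950 = 5873/((11588/3511)) - 24584*1/28950 = 5873/((11588*(1/3511))) - 12292/14475 = 5873/(11588/3511) - 12292/14475 = 5873*(3511/11588) - 12292/14475 = 20620103/11588 - 12292/14475 = 298333551229/167736300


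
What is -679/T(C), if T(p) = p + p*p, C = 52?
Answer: -679/2756 ≈ -0.24637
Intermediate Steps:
T(p) = p + p²
-679/T(C) = -679*1/(52*(1 + 52)) = -679/(52*53) = -679/2756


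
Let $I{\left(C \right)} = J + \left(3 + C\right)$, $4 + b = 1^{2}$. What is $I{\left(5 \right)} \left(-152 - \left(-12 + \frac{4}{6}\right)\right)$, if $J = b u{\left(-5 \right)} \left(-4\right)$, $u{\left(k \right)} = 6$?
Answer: $- \frac{33760}{3} \approx -11253.0$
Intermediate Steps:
$b = -3$ ($b = -4 + 1^{2} = -4 + 1 = -3$)
$J = 72$ ($J = \left(-3\right) 6 \left(-4\right) = \left(-18\right) \left(-4\right) = 72$)
$I{\left(C \right)} = 75 + C$ ($I{\left(C \right)} = 72 + \left(3 + C\right) = 75 + C$)
$I{\left(5 \right)} \left(-152 - \left(-12 + \frac{4}{6}\right)\right) = \left(75 + 5\right) \left(-152 - \left(-12 + \frac{4}{6}\right)\right) = 80 \left(-152 + \left(12 - \frac{2}{3}\right)\right) = 80 \left(-152 + \frac{34}{3}\right) = 80 \left(- \frac{422}{3}\right) = - \frac{33760}{3}$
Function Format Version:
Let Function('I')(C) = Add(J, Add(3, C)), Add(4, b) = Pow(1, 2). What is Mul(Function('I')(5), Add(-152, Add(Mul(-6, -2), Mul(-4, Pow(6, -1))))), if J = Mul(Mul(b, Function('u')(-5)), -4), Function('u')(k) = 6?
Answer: Rational(-33760, 3) ≈ -11253.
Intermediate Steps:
b = -3 (b = Add(-4, Pow(1, 2)) = Add(-4, 1) = -3)
J = 72 (J = Mul(Mul(-3, 6), -4) = Mul(-18, -4) = 72)
Function('I')(C) = Add(75, C) (Function('I')(C) = Add(72, Add(3, C)) = Add(75, C))
Mul(Function('I')(5), Add(-152, Add(Mul(-6, -2), Mul(-4, Pow(6, -1))))) = Mul(Add(75, 5), Add(-152, Add(Mul(-6, -2), Mul(-4, Pow(6, -1))))) = Mul(80, Add(-152, Add(12, Mul(-4, Rational(1, 6))))) = Mul(80, Add(-152, Add(12, Rational(-2, 3)))) = Mul(80, Add(-152, Rational(34, 3))) = Mul(80, Rational(-422, 3)) = Rational(-33760, 3)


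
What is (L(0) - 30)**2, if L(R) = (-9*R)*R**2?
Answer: 900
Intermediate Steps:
L(R) = -9*R**3
(L(0) - 30)**2 = (-9*0**3 - 30)**2 = (-9*0 - 30)**2 = (0 - 30)**2 = (-30)**2 = 900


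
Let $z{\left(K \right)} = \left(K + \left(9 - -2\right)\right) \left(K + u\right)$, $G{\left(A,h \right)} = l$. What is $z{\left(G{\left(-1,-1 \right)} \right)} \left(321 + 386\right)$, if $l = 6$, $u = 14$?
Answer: $240380$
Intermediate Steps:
$G{\left(A,h \right)} = 6$
$z{\left(K \right)} = \left(11 + K\right) \left(14 + K\right)$ ($z{\left(K \right)} = \left(K + \left(9 - -2\right)\right) \left(K + 14\right) = \left(K + \left(9 + 2\right)\right) \left(14 + K\right) = \left(K + 11\right) \left(14 + K\right) = \left(11 + K\right) \left(14 + K\right)$)
$z{\left(G{\left(-1,-1 \right)} \right)} \left(321 + 386\right) = \left(154 + 6^{2} + 25 \cdot 6\right) \left(321 + 386\right) = \left(154 + 36 + 150\right) 707 = 340 \cdot 707 = 240380$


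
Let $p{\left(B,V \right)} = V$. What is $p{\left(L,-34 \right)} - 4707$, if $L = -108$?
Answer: $-4741$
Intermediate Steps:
$p{\left(L,-34 \right)} - 4707 = -34 - 4707 = -4741$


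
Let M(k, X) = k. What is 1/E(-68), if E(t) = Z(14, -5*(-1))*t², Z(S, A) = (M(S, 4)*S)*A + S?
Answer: 1/4596256 ≈ 2.1757e-7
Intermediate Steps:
Z(S, A) = S + A*S² (Z(S, A) = (S*S)*A + S = S²*A + S = A*S² + S = S + A*S²)
E(t) = 994*t² (E(t) = (14*(1 - 5*(-1)*14))*t² = (14*(1 + 5*14))*t² = (14*(1 + 70))*t² = (14*71)*t² = 994*t²)
1/E(-68) = 1/(994*(-68)²) = 1/(994*4624) = 1/4596256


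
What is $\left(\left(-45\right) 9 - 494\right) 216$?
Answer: $-194184$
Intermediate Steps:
$\left(\left(-45\right) 9 - 494\right) 216 = \left(-405 - 494\right) 216 = \left(-899\right) 216 = -194184$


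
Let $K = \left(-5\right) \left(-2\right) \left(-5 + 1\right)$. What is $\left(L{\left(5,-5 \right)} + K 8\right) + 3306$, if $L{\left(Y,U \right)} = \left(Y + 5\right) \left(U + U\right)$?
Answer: $2886$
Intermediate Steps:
$K = -40$ ($K = 10 \left(-4\right) = -40$)
$L{\left(Y,U \right)} = 2 U \left(5 + Y\right)$ ($L{\left(Y,U \right)} = \left(5 + Y\right) 2 U = 2 U \left(5 + Y\right)$)
$\left(L{\left(5,-5 \right)} + K 8\right) + 3306 = \left(2 \left(-5\right) \left(5 + 5\right) - 320\right) + 3306 = \left(2 \left(-5\right) 10 - 320\right) + 3306 = \left(-100 - 320\right) + 3306 = -420 + 3306 = 2886$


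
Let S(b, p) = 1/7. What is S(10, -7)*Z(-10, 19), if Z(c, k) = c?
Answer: -10/7 ≈ -1.4286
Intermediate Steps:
S(b, p) = 1/7
S(10, -7)*Z(-10, 19) = (1/7)*(-10) = -10/7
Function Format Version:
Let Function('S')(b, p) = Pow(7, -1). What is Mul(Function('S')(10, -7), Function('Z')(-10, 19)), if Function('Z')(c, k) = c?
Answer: Rational(-10, 7) ≈ -1.4286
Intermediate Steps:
Function('S')(b, p) = Rational(1, 7)
Mul(Function('S')(10, -7), Function('Z')(-10, 19)) = Mul(Rational(1, 7), -10) = Rational(-10, 7)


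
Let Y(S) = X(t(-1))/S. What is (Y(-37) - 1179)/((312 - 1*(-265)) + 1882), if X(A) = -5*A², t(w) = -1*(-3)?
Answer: -43578/90983 ≈ -0.47897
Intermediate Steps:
t(w) = 3
Y(S) = -45/S (Y(S) = (-5*3²)/S = (-5*9)/S = -45/S)
(Y(-37) - 1179)/((312 - 1*(-265)) + 1882) = (-45/(-37) - 1179)/((312 - 1*(-265)) + 1882) = (-45*(-1/37) - 1179)/((312 + 265) + 1882) = (45/37 - 1179)/(577 + 1882) = -43578/37/2459 = -43578/37*1/2459 = -43578/90983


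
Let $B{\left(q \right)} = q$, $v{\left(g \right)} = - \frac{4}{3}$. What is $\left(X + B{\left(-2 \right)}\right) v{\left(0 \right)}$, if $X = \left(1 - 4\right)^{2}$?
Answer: $- \frac{28}{3} \approx -9.3333$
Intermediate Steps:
$v{\left(g \right)} = - \frac{4}{3}$ ($v{\left(g \right)} = \left(-4\right) \frac{1}{3} = - \frac{4}{3}$)
$X = 9$ ($X = \left(-3\right)^{2} = 9$)
$\left(X + B{\left(-2 \right)}\right) v{\left(0 \right)} = \left(9 - 2\right) \left(- \frac{4}{3}\right) = 7 \left(- \frac{4}{3}\right) = - \frac{28}{3}$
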